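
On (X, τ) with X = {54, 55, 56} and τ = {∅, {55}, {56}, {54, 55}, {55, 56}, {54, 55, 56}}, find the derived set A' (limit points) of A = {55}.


A' = {54}

For each x ∈ X, list the open sets U ∈ τ with x ∈ U, then check whether U ∩ (A ∖ {x}) ≠ ∅ for every such U.
  x = 54: opens ∋ x are {54, 55}, {54, 55, 56}; each meets A ∖ {54}, so x IS a limit point.
  x = 55: open {55} ∋ x has {55} ∩ (A ∖ {55}) = ∅, so x is NOT a limit point.
  x = 56: open {56} ∋ x has {56} ∩ (A ∖ {56}) = ∅, so x is NOT a limit point.
Collecting: A' = {54}.


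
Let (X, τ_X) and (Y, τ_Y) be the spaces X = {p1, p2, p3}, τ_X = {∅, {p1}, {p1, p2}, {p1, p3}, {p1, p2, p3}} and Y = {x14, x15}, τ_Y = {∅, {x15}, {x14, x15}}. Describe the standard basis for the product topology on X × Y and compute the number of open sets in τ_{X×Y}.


Basis B = {∅ × ∅, {p1} × {x15}, {p1} × {x14, x15}, {p1, p2} × {x15}, {p1, p3} × {x15}, {p1, p2, p3} × {x15}, {p1, p2} × {x14, x15}, {p1, p3} × {x14, x15}, {p1, p2, p3} × {x14, x15}}; |τ_{X×Y}| = 14.

Enumerate products U × V with U ∈ τ_X, V ∈ τ_Y (deduplicated):
  ∅ × ∅ = {} (∅)
  {p1} × {x15} = {(p1,x15)}
  {p1} × {x14, x15} = {(p1,x14), (p1,x15)}
  {p1, p2} × {x15} = {(p1,x15), (p2,x15)}
  {p1, p3} × {x15} = {(p1,x15), (p3,x15)}
  {p1, p2, p3} × {x15} = {(p1,x15), (p2,x15), (p3,x15)}
  {p1, p2} × {x14, x15} = {(p1,x14), (p1,x15), (p2,x14), (p2,x15)}
  {p1, p3} × {x14, x15} = {(p1,x14), (p1,x15), (p3,x14), (p3,x15)}
  {p1, p2, p3} × {x14, x15} = {(p1,x14), (p1,x15), (p2,x14), (p2,x15), (p3,x14), (p3,x15)}
These 9 distinct sets form the basis B.
Close under arbitrary unions to get τ_{X×Y}; counting gives |τ_{X×Y}| = 14.


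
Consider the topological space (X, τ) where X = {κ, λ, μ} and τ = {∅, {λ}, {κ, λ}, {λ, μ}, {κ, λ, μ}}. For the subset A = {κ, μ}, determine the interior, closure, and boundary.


int(A) = ∅, cl(A) = {κ, μ}, ∂A = {κ, μ}.

Closed sets in (X, τ) are complements of opens:
  closed(X, τ) = {∅, {κ}, {μ}, {κ, μ}, {κ, λ, μ}}.
int(A) = ⋃ {U ∈ τ : U ⊆ A}. Opens contained in A: ∅.
Taking the union of these: int(A) = ∅.
cl(A) = ⋂ {C closed : A ⊆ C}. Closed sets containing A: {κ, μ}, {κ, λ, μ}.
Intersecting these: cl(A) = {κ, μ}.
∂A = cl(A) ∖ int(A) = {κ, μ} ∖ ∅ = {κ, μ}.


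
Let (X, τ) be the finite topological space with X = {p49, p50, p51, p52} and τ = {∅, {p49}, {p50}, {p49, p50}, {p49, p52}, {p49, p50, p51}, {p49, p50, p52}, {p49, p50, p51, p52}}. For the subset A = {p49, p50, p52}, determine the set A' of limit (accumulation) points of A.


A' = {p51, p52}

For each x ∈ X, list the open sets U ∈ τ with x ∈ U, then check whether U ∩ (A ∖ {x}) ≠ ∅ for every such U.
  x = p49: open {p49} ∋ x has {p49} ∩ (A ∖ {p49}) = ∅, so x is NOT a limit point.
  x = p50: open {p50} ∋ x has {p50} ∩ (A ∖ {p50}) = ∅, so x is NOT a limit point.
  x = p51: opens ∋ x are {p49, p50, p51}, {p49, p50, p51, p52}; each meets A ∖ {p51}, so x IS a limit point.
  x = p52: opens ∋ x are {p49, p52}, {p49, p50, p52}, {p49, p50, p51, p52}; each meets A ∖ {p52}, so x IS a limit point.
Collecting: A' = {p51, p52}.


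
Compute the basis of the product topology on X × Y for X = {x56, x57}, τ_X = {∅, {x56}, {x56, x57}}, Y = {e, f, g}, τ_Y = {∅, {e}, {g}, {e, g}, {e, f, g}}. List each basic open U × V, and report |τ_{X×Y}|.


Basis B = {∅ × ∅, {x56} × {e}, {x56} × {g}, {x56} × {e, g}, {x56, x57} × {e}, {x56, x57} × {g}, {x56} × {e, f, g}, {x56, x57} × {e, g}, {x56, x57} × {e, f, g}}; |τ_{X×Y}| = 14.

Enumerate products U × V with U ∈ τ_X, V ∈ τ_Y (deduplicated):
  ∅ × ∅ = {} (∅)
  {x56} × {e} = {(x56,e)}
  {x56} × {g} = {(x56,g)}
  {x56} × {e, g} = {(x56,e), (x56,g)}
  {x56, x57} × {e} = {(x56,e), (x57,e)}
  {x56, x57} × {g} = {(x56,g), (x57,g)}
  {x56} × {e, f, g} = {(x56,e), (x56,f), (x56,g)}
  {x56, x57} × {e, g} = {(x56,e), (x56,g), (x57,e), (x57,g)}
  {x56, x57} × {e, f, g} = {(x56,e), (x56,f), (x56,g), (x57,e), (x57,f), (x57,g)}
These 9 distinct sets form the basis B.
Close under arbitrary unions to get τ_{X×Y}; counting gives |τ_{X×Y}| = 14.


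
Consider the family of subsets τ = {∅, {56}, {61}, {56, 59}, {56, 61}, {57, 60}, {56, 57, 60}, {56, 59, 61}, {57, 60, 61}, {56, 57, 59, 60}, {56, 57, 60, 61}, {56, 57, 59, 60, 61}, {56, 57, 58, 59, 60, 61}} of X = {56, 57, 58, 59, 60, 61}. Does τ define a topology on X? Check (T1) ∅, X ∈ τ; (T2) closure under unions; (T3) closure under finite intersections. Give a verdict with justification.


τ IS a topology on X.

Axiom (T1): ∅ ∈ τ? Yes; X ∈ τ? Yes.
Axiom (T2/T3): check pairwise unions and intersections of members of τ.
All pairwise intersections and unions checked — each lies in τ. Therefore τ satisfies (T1), (T2), (T3): it IS a topology on X.


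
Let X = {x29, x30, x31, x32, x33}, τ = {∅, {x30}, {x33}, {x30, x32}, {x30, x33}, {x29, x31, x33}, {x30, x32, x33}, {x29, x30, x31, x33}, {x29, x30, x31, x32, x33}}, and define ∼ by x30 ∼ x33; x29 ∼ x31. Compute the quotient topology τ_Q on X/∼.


X/∼ = {[x29=x31], [x30=x33], [x32]}; |τ_Q| = 5.

Equivalence classes: [x29=x31], [x30=x33], [x32].
Quotient map π: X → X/∼ sends x29 ↦ [x29=x31], x30 ↦ [x30=x33], x31 ↦ [x29=x31], x32 ↦ [x32], x33 ↦ [x30=x33].
For each subset V ⊆ X/∼, compute π^{-1}(V) ⊆ X and check whether π^{-1}(V) ∈ τ. V is open in τ_Q iff π^{-1}(V) ∈ τ.
  V = {}: π^{-1}(V) = ∅ ∈ τ ✓.
  V = {[x29=x31]}: π^{-1}(V) = {x29, x31} ∉ τ ✗.
  V = {[x30=x33]}: π^{-1}(V) = {x30, x33} ∈ τ ✓.
  V = {[x29=x31], [x30=x33]}: π^{-1}(V) = {x29, x30, x31, x33} ∈ τ ✓.
  V = {[x32]}: π^{-1}(V) = {x32} ∉ τ ✗.
  V = {[x29=x31], [x32]}: π^{-1}(V) = {x29, x31, x32} ∉ τ ✗.
  V = {[x30=x33], [x32]}: π^{-1}(V) = {x30, x32, x33} ∈ τ ✓.
  V = {[x29=x31], [x30=x33], [x32]}: π^{-1}(V) = {x29, x30, x31, x32, x33} ∈ τ ✓.
Open sets in the quotient: τ_Q = {{}, {[x30=x33]}, {[x29=x31], [x30=x33]}, {[x30=x33], [x32]}, {[x29=x31], [x30=x33], [x32]}} (5 elements).


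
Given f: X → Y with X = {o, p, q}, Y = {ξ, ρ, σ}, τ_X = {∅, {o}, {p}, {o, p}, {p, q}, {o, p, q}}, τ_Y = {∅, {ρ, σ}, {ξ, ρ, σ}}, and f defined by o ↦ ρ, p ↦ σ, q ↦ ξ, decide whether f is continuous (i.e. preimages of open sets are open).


f IS continuous.

Compute f^{-1}(U) for each U ∈ τ_Y:
  U = ∅: f^{-1}(U) = ∅ ∈ τ_X ✓.
  U = {ρ, σ}: f^{-1}(U) = {o, p} ∈ τ_X ✓.
  U = {ξ, ρ, σ}: f^{-1}(U) = {o, p, q} ∈ τ_X ✓.
Every preimage lies in τ_X, so f IS continuous.


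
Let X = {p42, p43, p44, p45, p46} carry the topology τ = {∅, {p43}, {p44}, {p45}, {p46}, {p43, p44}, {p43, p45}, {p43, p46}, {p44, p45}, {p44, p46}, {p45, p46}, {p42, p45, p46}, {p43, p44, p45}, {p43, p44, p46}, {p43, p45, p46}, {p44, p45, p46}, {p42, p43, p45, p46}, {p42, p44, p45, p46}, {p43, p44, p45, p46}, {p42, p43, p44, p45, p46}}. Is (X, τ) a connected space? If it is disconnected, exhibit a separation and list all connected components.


(X, τ) is disconnected; components = [{p43}, {p44}, {p42, p45, p46}].

Find clopen sets (U ∈ τ with X ∖ U ∈ τ):
  U = ∅, X ∖ U = {p42, p43, p44, p45, p46} — both open, so U is clopen.
  U = {p43}, X ∖ U = {p42, p44, p45, p46} — both open, so U is clopen.
  U = {p44}, X ∖ U = {p42, p43, p45, p46} — both open, so U is clopen.
  U = {p43, p44}, X ∖ U = {p42, p45, p46} — both open, so U is clopen.
  U = {p42, p45, p46}, X ∖ U = {p43, p44} — both open, so U is clopen.
  U = {p42, p43, p45, p46}, X ∖ U = {p44} — both open, so U is clopen.
  U = {p42, p44, p45, p46}, X ∖ U = {p43} — both open, so U is clopen.
  U = {p42, p43, p44, p45, p46}, X ∖ U = ∅ — both open, so U is clopen.
Nontrivial clopen(s) exist: e.g. {p42, p43, p45, p46}. So (X, τ) is disconnected.
Compute connected components by grouping points that agree on all clopens:
  component: {p43}
  component: {p44}
  component: {p42, p45, p46}


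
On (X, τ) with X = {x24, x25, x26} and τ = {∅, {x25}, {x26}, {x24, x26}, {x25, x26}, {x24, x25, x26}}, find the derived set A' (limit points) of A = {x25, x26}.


A' = {x24}

For each x ∈ X, list the open sets U ∈ τ with x ∈ U, then check whether U ∩ (A ∖ {x}) ≠ ∅ for every such U.
  x = x24: opens ∋ x are {x24, x26}, {x24, x25, x26}; each meets A ∖ {x24}, so x IS a limit point.
  x = x25: open {x25} ∋ x has {x25} ∩ (A ∖ {x25}) = ∅, so x is NOT a limit point.
  x = x26: open {x26} ∋ x has {x26} ∩ (A ∖ {x26}) = ∅, so x is NOT a limit point.
Collecting: A' = {x24}.


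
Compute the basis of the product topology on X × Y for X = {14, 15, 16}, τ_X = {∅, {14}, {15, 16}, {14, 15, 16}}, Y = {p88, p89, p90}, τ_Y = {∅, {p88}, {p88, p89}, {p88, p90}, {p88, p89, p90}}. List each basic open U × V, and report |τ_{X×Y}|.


Basis B = {∅ × ∅, {14} × {p88}, {14} × {p88, p89}, {14} × {p88, p90}, {15, 16} × {p88}, {14} × {p88, p89, p90}, {14, 15, 16} × {p88}, {15, 16} × {p88, p89}, {15, 16} × {p88, p90}, {14, 15, 16} × {p88, p89}, {14, 15, 16} × {p88, p90}, {15, 16} × {p88, p89, p90}, {14, 15, 16} × {p88, p89, p90}}; |τ_{X×Y}| = 25.

Enumerate products U × V with U ∈ τ_X, V ∈ τ_Y (deduplicated):
  ∅ × ∅ = {} (∅)
  {14} × {p88} = {(14,p88)}
  {14} × {p88, p89} = {(14,p88), (14,p89)}
  {14} × {p88, p90} = {(14,p88), (14,p90)}
  {15, 16} × {p88} = {(15,p88), (16,p88)}
  {14} × {p88, p89, p90} = {(14,p88), (14,p89), (14,p90)}
  {14, 15, 16} × {p88} = {(14,p88), (15,p88), (16,p88)}
  {15, 16} × {p88, p89} = {(15,p88), (15,p89), (16,p88), (16,p89)}
  {15, 16} × {p88, p90} = {(15,p88), (15,p90), (16,p88), (16,p90)}
  {14, 15, 16} × {p88, p89} = {(14,p88), (14,p89), (15,p88), (15,p89), (16,p88), (16,p89)}
  {14, 15, 16} × {p88, p90} = {(14,p88), (14,p90), (15,p88), (15,p90), (16,p88), (16,p90)}
  {15, 16} × {p88, p89, p90} = {(15,p88), (15,p89), (15,p90), (16,p88), (16,p89), (16,p90)}
  {14, 15, 16} × {p88, p89, p90} = {(14,p88), (14,p89), (14,p90), (15,p88), (15,p89), (15,p90), (16,p88), (16,p89), (16,p90)}
These 13 distinct sets form the basis B.
Close under arbitrary unions to get τ_{X×Y}; counting gives |τ_{X×Y}| = 25.


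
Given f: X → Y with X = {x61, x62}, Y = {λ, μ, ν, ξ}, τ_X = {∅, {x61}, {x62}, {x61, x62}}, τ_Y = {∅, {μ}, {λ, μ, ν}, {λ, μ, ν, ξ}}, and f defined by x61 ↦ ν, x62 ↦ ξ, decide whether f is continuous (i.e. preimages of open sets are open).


f IS continuous.

Compute f^{-1}(U) for each U ∈ τ_Y:
  U = ∅: f^{-1}(U) = ∅ ∈ τ_X ✓.
  U = {μ}: f^{-1}(U) = ∅ ∈ τ_X ✓.
  U = {λ, μ, ν}: f^{-1}(U) = {x61} ∈ τ_X ✓.
  U = {λ, μ, ν, ξ}: f^{-1}(U) = {x61, x62} ∈ τ_X ✓.
Every preimage lies in τ_X, so f IS continuous.


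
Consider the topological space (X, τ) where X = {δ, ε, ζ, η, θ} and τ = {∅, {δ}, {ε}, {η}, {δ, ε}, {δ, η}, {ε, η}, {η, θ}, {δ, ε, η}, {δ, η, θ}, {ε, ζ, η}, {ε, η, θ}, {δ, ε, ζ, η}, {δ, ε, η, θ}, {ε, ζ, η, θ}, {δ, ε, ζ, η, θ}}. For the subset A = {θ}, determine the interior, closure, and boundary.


int(A) = ∅, cl(A) = {θ}, ∂A = {θ}.

Closed sets in (X, τ) are complements of opens:
  closed(X, τ) = {∅, {δ}, {ζ}, {θ}, {δ, ζ}, {δ, θ}, {ε, ζ}, {ζ, θ}, {δ, ε, ζ}, {δ, ζ, θ}, {ε, ζ, θ}, {ζ, η, θ}, {δ, ε, ζ, θ}, {δ, ζ, η, θ}, {ε, ζ, η, θ}, {δ, ε, ζ, η, θ}}.
int(A) = ⋃ {U ∈ τ : U ⊆ A}. Opens contained in A: ∅.
Taking the union of these: int(A) = ∅.
cl(A) = ⋂ {C closed : A ⊆ C}. Closed sets containing A: {θ}, {δ, θ}, {ζ, θ}, {δ, ζ, θ}, {ε, ζ, θ}, {ζ, η, θ}, {δ, ε, ζ, θ}, {δ, ζ, η, θ}, {ε, ζ, η, θ}, {δ, ε, ζ, η, θ}.
Intersecting these: cl(A) = {θ}.
∂A = cl(A) ∖ int(A) = {θ} ∖ ∅ = {θ}.


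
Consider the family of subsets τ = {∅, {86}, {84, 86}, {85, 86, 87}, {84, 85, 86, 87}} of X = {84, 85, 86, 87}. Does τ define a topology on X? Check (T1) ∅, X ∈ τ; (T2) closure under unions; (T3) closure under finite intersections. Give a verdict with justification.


τ IS a topology on X.

Axiom (T1): ∅ ∈ τ? Yes; X ∈ τ? Yes.
Axiom (T2/T3): check pairwise unions and intersections of members of τ.
All pairwise intersections and unions checked — each lies in τ. Therefore τ satisfies (T1), (T2), (T3): it IS a topology on X.


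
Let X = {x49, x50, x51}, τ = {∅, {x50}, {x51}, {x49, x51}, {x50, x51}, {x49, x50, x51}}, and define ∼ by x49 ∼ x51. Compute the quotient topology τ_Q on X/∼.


X/∼ = {[x49=x51], [x50]}; |τ_Q| = 4.

Equivalence classes: [x49=x51], [x50].
Quotient map π: X → X/∼ sends x49 ↦ [x49=x51], x50 ↦ [x50], x51 ↦ [x49=x51].
For each subset V ⊆ X/∼, compute π^{-1}(V) ⊆ X and check whether π^{-1}(V) ∈ τ. V is open in τ_Q iff π^{-1}(V) ∈ τ.
  V = {}: π^{-1}(V) = ∅ ∈ τ ✓.
  V = {[x49=x51]}: π^{-1}(V) = {x49, x51} ∈ τ ✓.
  V = {[x50]}: π^{-1}(V) = {x50} ∈ τ ✓.
  V = {[x49=x51], [x50]}: π^{-1}(V) = {x49, x50, x51} ∈ τ ✓.
Open sets in the quotient: τ_Q = {{}, {[x49=x51]}, {[x50]}, {[x49=x51], [x50]}} (4 elements).


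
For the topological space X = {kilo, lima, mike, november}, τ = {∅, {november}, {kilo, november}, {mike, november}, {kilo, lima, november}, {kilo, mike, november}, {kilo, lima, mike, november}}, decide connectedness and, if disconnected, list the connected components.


(X, τ) is connected.

Find clopen sets (U ∈ τ with X ∖ U ∈ τ):
  U = ∅, X ∖ U = {kilo, lima, mike, november} — both open, so U is clopen.
  U = {kilo, lima, mike, november}, X ∖ U = ∅ — both open, so U is clopen.
Only trivial clopens (∅ and X) exist, so (X, τ) is connected.
Compute connected components by grouping points that agree on all clopens:
  component: {kilo, lima, mike, november}


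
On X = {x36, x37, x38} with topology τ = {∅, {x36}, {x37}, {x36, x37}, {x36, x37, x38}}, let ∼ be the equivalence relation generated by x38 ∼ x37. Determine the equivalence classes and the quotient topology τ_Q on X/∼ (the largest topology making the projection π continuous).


X/∼ = {[x36], [x37=x38]}; |τ_Q| = 3.

Equivalence classes: [x36], [x37=x38].
Quotient map π: X → X/∼ sends x36 ↦ [x36], x37 ↦ [x37=x38], x38 ↦ [x37=x38].
For each subset V ⊆ X/∼, compute π^{-1}(V) ⊆ X and check whether π^{-1}(V) ∈ τ. V is open in τ_Q iff π^{-1}(V) ∈ τ.
  V = {}: π^{-1}(V) = ∅ ∈ τ ✓.
  V = {[x36]}: π^{-1}(V) = {x36} ∈ τ ✓.
  V = {[x37=x38]}: π^{-1}(V) = {x37, x38} ∉ τ ✗.
  V = {[x36], [x37=x38]}: π^{-1}(V) = {x36, x37, x38} ∈ τ ✓.
Open sets in the quotient: τ_Q = {{}, {[x36]}, {[x36], [x37=x38]}} (3 elements).


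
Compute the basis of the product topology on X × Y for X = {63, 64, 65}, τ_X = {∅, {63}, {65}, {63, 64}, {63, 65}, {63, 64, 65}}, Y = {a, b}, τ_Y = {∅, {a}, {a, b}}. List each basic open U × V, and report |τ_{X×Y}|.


Basis B = {∅ × ∅, {63} × {a}, {65} × {a}, {63} × {a, b}, {63, 64} × {a}, {63, 65} × {a}, {65} × {a, b}, {63, 64, 65} × {a}, {63, 64} × {a, b}, {63, 65} × {a, b}, {63, 64, 65} × {a, b}}; |τ_{X×Y}| = 18.

Enumerate products U × V with U ∈ τ_X, V ∈ τ_Y (deduplicated):
  ∅ × ∅ = {} (∅)
  {63} × {a} = {(63,a)}
  {65} × {a} = {(65,a)}
  {63} × {a, b} = {(63,a), (63,b)}
  {63, 64} × {a} = {(63,a), (64,a)}
  {63, 65} × {a} = {(63,a), (65,a)}
  {65} × {a, b} = {(65,a), (65,b)}
  {63, 64, 65} × {a} = {(63,a), (64,a), (65,a)}
  {63, 64} × {a, b} = {(63,a), (63,b), (64,a), (64,b)}
  {63, 65} × {a, b} = {(63,a), (63,b), (65,a), (65,b)}
  {63, 64, 65} × {a, b} = {(63,a), (63,b), (64,a), (64,b), (65,a), (65,b)}
These 11 distinct sets form the basis B.
Close under arbitrary unions to get τ_{X×Y}; counting gives |τ_{X×Y}| = 18.


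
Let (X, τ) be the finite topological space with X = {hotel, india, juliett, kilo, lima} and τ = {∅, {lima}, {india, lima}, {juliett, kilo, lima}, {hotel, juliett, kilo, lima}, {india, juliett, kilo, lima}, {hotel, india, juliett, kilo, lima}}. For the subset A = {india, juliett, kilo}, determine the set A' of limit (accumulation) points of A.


A' = {hotel, juliett, kilo}

For each x ∈ X, list the open sets U ∈ τ with x ∈ U, then check whether U ∩ (A ∖ {x}) ≠ ∅ for every such U.
  x = hotel: opens ∋ x are {hotel, juliett, kilo, lima}, {hotel, india, juliett, kilo, lima}; each meets A ∖ {hotel}, so x IS a limit point.
  x = india: open {india, lima} ∋ x has {india, lima} ∩ (A ∖ {india}) = ∅, so x is NOT a limit point.
  x = juliett: opens ∋ x are {juliett, kilo, lima}, {hotel, juliett, kilo, lima}, {india, juliett, kilo, lima}, {hotel, india, juliett, kilo, lima}; each meets A ∖ {juliett}, so x IS a limit point.
  x = kilo: opens ∋ x are {juliett, kilo, lima}, {hotel, juliett, kilo, lima}, {india, juliett, kilo, lima}, {hotel, india, juliett, kilo, lima}; each meets A ∖ {kilo}, so x IS a limit point.
  x = lima: open {lima} ∋ x has {lima} ∩ (A ∖ {lima}) = ∅, so x is NOT a limit point.
Collecting: A' = {hotel, juliett, kilo}.


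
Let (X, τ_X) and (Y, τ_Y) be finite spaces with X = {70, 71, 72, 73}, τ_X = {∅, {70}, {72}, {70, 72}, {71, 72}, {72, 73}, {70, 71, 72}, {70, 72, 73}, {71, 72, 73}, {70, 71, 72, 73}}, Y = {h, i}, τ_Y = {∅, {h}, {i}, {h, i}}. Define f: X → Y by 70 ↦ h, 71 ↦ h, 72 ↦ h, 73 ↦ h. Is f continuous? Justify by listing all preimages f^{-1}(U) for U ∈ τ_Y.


f IS continuous.

Compute f^{-1}(U) for each U ∈ τ_Y:
  U = ∅: f^{-1}(U) = ∅ ∈ τ_X ✓.
  U = {h}: f^{-1}(U) = {70, 71, 72, 73} ∈ τ_X ✓.
  U = {i}: f^{-1}(U) = ∅ ∈ τ_X ✓.
  U = {h, i}: f^{-1}(U) = {70, 71, 72, 73} ∈ τ_X ✓.
Every preimage lies in τ_X, so f IS continuous.


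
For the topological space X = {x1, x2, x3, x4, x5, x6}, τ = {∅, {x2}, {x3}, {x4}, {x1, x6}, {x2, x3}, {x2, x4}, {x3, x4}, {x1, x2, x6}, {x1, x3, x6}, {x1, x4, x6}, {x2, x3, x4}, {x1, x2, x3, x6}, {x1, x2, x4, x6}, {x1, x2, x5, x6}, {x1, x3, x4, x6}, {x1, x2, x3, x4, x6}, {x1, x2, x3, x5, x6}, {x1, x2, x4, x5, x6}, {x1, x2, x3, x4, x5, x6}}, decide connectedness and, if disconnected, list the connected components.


(X, τ) is disconnected; components = [{x3}, {x4}, {x1, x2, x5, x6}].

Find clopen sets (U ∈ τ with X ∖ U ∈ τ):
  U = ∅, X ∖ U = {x1, x2, x3, x4, x5, x6} — both open, so U is clopen.
  U = {x3}, X ∖ U = {x1, x2, x4, x5, x6} — both open, so U is clopen.
  U = {x4}, X ∖ U = {x1, x2, x3, x5, x6} — both open, so U is clopen.
  U = {x3, x4}, X ∖ U = {x1, x2, x5, x6} — both open, so U is clopen.
  U = {x1, x2, x5, x6}, X ∖ U = {x3, x4} — both open, so U is clopen.
  U = {x1, x2, x3, x5, x6}, X ∖ U = {x4} — both open, so U is clopen.
  U = {x1, x2, x4, x5, x6}, X ∖ U = {x3} — both open, so U is clopen.
  U = {x1, x2, x3, x4, x5, x6}, X ∖ U = ∅ — both open, so U is clopen.
Nontrivial clopen(s) exist: e.g. {x1, x2, x5, x6}. So (X, τ) is disconnected.
Compute connected components by grouping points that agree on all clopens:
  component: {x3}
  component: {x4}
  component: {x1, x2, x5, x6}


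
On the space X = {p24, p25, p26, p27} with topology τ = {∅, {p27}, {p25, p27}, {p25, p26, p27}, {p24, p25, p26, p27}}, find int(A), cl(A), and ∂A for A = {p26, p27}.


int(A) = {p27}, cl(A) = {p24, p25, p26, p27}, ∂A = {p24, p25, p26}.

Closed sets in (X, τ) are complements of opens:
  closed(X, τ) = {∅, {p24}, {p24, p26}, {p24, p25, p26}, {p24, p25, p26, p27}}.
int(A) = ⋃ {U ∈ τ : U ⊆ A}. Opens contained in A: ∅, {p27}.
Taking the union of these: int(A) = {p27}.
cl(A) = ⋂ {C closed : A ⊆ C}. Closed sets containing A: {p24, p25, p26, p27}.
Intersecting these: cl(A) = {p24, p25, p26, p27}.
∂A = cl(A) ∖ int(A) = {p24, p25, p26, p27} ∖ {p27} = {p24, p25, p26}.


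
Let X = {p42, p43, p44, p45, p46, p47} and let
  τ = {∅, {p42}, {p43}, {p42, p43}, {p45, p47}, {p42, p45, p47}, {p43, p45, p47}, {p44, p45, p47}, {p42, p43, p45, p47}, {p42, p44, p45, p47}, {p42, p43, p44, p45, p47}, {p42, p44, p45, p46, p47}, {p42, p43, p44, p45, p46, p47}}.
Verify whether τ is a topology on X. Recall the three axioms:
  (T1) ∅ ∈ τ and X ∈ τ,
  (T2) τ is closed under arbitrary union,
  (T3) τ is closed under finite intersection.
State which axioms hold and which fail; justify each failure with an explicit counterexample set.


τ is NOT a topology on X.

Axiom (T1): ∅ ∈ τ? Yes; X ∈ τ? Yes.
Axiom (T2/T3): check pairwise unions and intersections of members of τ.
Counterexample for (T2): {p43} ∪ {p44, p45, p47} = {p43, p44, p45, p47} ∉ τ. Therefore τ is NOT a topology.


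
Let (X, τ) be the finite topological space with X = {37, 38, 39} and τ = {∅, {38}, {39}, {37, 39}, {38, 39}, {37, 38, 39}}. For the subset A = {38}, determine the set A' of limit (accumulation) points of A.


A' = ∅

For each x ∈ X, list the open sets U ∈ τ with x ∈ U, then check whether U ∩ (A ∖ {x}) ≠ ∅ for every such U.
  x = 37: open {37, 39} ∋ x has {37, 39} ∩ (A ∖ {37}) = ∅, so x is NOT a limit point.
  x = 38: open {38} ∋ x has {38} ∩ (A ∖ {38}) = ∅, so x is NOT a limit point.
  x = 39: open {39} ∋ x has {39} ∩ (A ∖ {39}) = ∅, so x is NOT a limit point.
Collecting: A' = ∅.


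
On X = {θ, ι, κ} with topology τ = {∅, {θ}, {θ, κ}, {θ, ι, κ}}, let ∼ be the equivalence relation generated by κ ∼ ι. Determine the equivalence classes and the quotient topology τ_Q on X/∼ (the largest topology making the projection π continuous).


X/∼ = {[θ], [ι=κ]}; |τ_Q| = 3.

Equivalence classes: [θ], [ι=κ].
Quotient map π: X → X/∼ sends θ ↦ [θ], ι ↦ [ι=κ], κ ↦ [ι=κ].
For each subset V ⊆ X/∼, compute π^{-1}(V) ⊆ X and check whether π^{-1}(V) ∈ τ. V is open in τ_Q iff π^{-1}(V) ∈ τ.
  V = {}: π^{-1}(V) = ∅ ∈ τ ✓.
  V = {[θ]}: π^{-1}(V) = {θ} ∈ τ ✓.
  V = {[ι=κ]}: π^{-1}(V) = {ι, κ} ∉ τ ✗.
  V = {[θ], [ι=κ]}: π^{-1}(V) = {θ, ι, κ} ∈ τ ✓.
Open sets in the quotient: τ_Q = {{}, {[θ]}, {[θ], [ι=κ]}} (3 elements).


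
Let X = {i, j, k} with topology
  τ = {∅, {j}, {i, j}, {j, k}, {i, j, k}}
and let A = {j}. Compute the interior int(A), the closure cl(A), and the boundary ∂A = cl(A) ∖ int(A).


int(A) = {j}, cl(A) = {i, j, k}, ∂A = {i, k}.

Closed sets in (X, τ) are complements of opens:
  closed(X, τ) = {∅, {i}, {k}, {i, k}, {i, j, k}}.
int(A) = ⋃ {U ∈ τ : U ⊆ A}. Opens contained in A: ∅, {j}.
Taking the union of these: int(A) = {j}.
cl(A) = ⋂ {C closed : A ⊆ C}. Closed sets containing A: {i, j, k}.
Intersecting these: cl(A) = {i, j, k}.
∂A = cl(A) ∖ int(A) = {i, j, k} ∖ {j} = {i, k}.


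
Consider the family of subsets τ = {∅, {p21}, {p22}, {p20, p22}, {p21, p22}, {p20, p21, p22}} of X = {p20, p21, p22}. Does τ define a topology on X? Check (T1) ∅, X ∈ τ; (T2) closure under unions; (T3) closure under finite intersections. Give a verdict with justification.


τ IS a topology on X.

Axiom (T1): ∅ ∈ τ? Yes; X ∈ τ? Yes.
Axiom (T2/T3): check pairwise unions and intersections of members of τ.
All pairwise intersections and unions checked — each lies in τ. Therefore τ satisfies (T1), (T2), (T3): it IS a topology on X.


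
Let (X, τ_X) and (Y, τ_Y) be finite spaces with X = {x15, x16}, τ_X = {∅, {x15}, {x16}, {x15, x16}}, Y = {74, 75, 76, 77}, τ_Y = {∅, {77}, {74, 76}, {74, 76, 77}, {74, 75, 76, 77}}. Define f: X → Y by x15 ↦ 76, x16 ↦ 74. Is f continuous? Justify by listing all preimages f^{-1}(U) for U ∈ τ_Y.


f IS continuous.

Compute f^{-1}(U) for each U ∈ τ_Y:
  U = ∅: f^{-1}(U) = ∅ ∈ τ_X ✓.
  U = {77}: f^{-1}(U) = ∅ ∈ τ_X ✓.
  U = {74, 76}: f^{-1}(U) = {x15, x16} ∈ τ_X ✓.
  U = {74, 76, 77}: f^{-1}(U) = {x15, x16} ∈ τ_X ✓.
  U = {74, 75, 76, 77}: f^{-1}(U) = {x15, x16} ∈ τ_X ✓.
Every preimage lies in τ_X, so f IS continuous.


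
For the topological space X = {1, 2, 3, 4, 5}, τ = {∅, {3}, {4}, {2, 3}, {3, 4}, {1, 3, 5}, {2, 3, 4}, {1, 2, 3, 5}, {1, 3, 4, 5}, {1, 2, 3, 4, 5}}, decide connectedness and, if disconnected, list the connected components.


(X, τ) is disconnected; components = [{4}, {1, 2, 3, 5}].

Find clopen sets (U ∈ τ with X ∖ U ∈ τ):
  U = ∅, X ∖ U = {1, 2, 3, 4, 5} — both open, so U is clopen.
  U = {4}, X ∖ U = {1, 2, 3, 5} — both open, so U is clopen.
  U = {1, 2, 3, 5}, X ∖ U = {4} — both open, so U is clopen.
  U = {1, 2, 3, 4, 5}, X ∖ U = ∅ — both open, so U is clopen.
Nontrivial clopen(s) exist: e.g. {1, 2, 3, 5}. So (X, τ) is disconnected.
Compute connected components by grouping points that agree on all clopens:
  component: {4}
  component: {1, 2, 3, 5}


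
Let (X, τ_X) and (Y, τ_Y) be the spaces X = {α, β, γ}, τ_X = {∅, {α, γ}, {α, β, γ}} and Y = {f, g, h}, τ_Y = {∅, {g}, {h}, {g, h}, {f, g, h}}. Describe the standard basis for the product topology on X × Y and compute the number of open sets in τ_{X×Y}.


Basis B = {∅ × ∅, {α, γ} × {g}, {α, γ} × {h}, {α, β, γ} × {g}, {α, β, γ} × {h}, {α, γ} × {g, h}, {α, γ} × {f, g, h}, {α, β, γ} × {g, h}, {α, β, γ} × {f, g, h}}; |τ_{X×Y}| = 14.

Enumerate products U × V with U ∈ τ_X, V ∈ τ_Y (deduplicated):
  ∅ × ∅ = {} (∅)
  {α, γ} × {g} = {(α,g), (γ,g)}
  {α, γ} × {h} = {(α,h), (γ,h)}
  {α, β, γ} × {g} = {(α,g), (β,g), (γ,g)}
  {α, β, γ} × {h} = {(α,h), (β,h), (γ,h)}
  {α, γ} × {g, h} = {(α,g), (α,h), (γ,g), (γ,h)}
  {α, γ} × {f, g, h} = {(α,f), (α,g), (α,h), (γ,f), (γ,g), (γ,h)}
  {α, β, γ} × {g, h} = {(α,g), (α,h), (β,g), (β,h), (γ,g), (γ,h)}
  {α, β, γ} × {f, g, h} = {(α,f), (α,g), (α,h), (β,f), (β,g), (β,h), (γ,f), (γ,g), (γ,h)}
These 9 distinct sets form the basis B.
Close under arbitrary unions to get τ_{X×Y}; counting gives |τ_{X×Y}| = 14.


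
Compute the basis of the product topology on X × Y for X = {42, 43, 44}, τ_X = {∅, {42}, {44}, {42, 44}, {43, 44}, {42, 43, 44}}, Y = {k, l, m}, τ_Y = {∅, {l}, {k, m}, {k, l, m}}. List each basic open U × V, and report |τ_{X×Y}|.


Basis B = {∅ × ∅, {42} × {l}, {44} × {l}, {42} × {k, m}, {42, 44} × {l}, {43, 44} × {l}, {44} × {k, m}, {42} × {k, l, m}, {42, 43, 44} × {l}, {44} × {k, l, m}, {42, 44} × {k, m}, {43, 44} × {k, m}, {42, 44} × {k, l, m}, {42, 43, 44} × {k, m}, {43, 44} × {k, l, m}, {42, 43, 44} × {k, l, m}}; |τ_{X×Y}| = 36.

Enumerate products U × V with U ∈ τ_X, V ∈ τ_Y (deduplicated):
  ∅ × ∅ = {} (∅)
  {42} × {l} = {(42,l)}
  {44} × {l} = {(44,l)}
  {42} × {k, m} = {(42,k), (42,m)}
  {42, 44} × {l} = {(42,l), (44,l)}
  {43, 44} × {l} = {(43,l), (44,l)}
  {44} × {k, m} = {(44,k), (44,m)}
  {42} × {k, l, m} = {(42,k), (42,l), (42,m)}
  {42, 43, 44} × {l} = {(42,l), (43,l), (44,l)}
  {44} × {k, l, m} = {(44,k), (44,l), (44,m)}
  {42, 44} × {k, m} = {(42,k), (42,m), (44,k), (44,m)}
  {43, 44} × {k, m} = {(43,k), (43,m), (44,k), (44,m)}
  {42, 44} × {k, l, m} = {(42,k), (42,l), (42,m), (44,k), (44,l), (44,m)}
  {42, 43, 44} × {k, m} = {(42,k), (42,m), (43,k), (43,m), (44,k), (44,m)}
  {43, 44} × {k, l, m} = {(43,k), (43,l), (43,m), (44,k), (44,l), (44,m)}
  {42, 43, 44} × {k, l, m} = {(42,k), (42,l), (42,m), (43,k), (43,l), (43,m), (44,k), (44,l), (44,m)}
These 16 distinct sets form the basis B.
Close under arbitrary unions to get τ_{X×Y}; counting gives |τ_{X×Y}| = 36.


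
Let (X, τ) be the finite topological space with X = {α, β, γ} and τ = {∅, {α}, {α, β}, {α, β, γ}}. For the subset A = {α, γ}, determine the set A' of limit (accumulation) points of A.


A' = {β, γ}

For each x ∈ X, list the open sets U ∈ τ with x ∈ U, then check whether U ∩ (A ∖ {x}) ≠ ∅ for every such U.
  x = α: open {α} ∋ x has {α} ∩ (A ∖ {α}) = ∅, so x is NOT a limit point.
  x = β: opens ∋ x are {α, β}, {α, β, γ}; each meets A ∖ {β}, so x IS a limit point.
  x = γ: opens ∋ x are {α, β, γ}; each meets A ∖ {γ}, so x IS a limit point.
Collecting: A' = {β, γ}.


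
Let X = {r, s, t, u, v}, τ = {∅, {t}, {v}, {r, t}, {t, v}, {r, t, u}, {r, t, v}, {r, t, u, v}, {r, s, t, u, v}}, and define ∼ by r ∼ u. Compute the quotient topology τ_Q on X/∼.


X/∼ = {[r=u], [s], [t], [v]}; |τ_Q| = 7.

Equivalence classes: [r=u], [s], [t], [v].
Quotient map π: X → X/∼ sends r ↦ [r=u], s ↦ [s], t ↦ [t], u ↦ [r=u], v ↦ [v].
For each subset V ⊆ X/∼, compute π^{-1}(V) ⊆ X and check whether π^{-1}(V) ∈ τ. V is open in τ_Q iff π^{-1}(V) ∈ τ.
  V = {}: π^{-1}(V) = ∅ ∈ τ ✓.
  V = {[r=u]}: π^{-1}(V) = {r, u} ∉ τ ✗.
  V = {[s]}: π^{-1}(V) = {s} ∉ τ ✗.
  V = {[r=u], [s]}: π^{-1}(V) = {r, s, u} ∉ τ ✗.
  V = {[t]}: π^{-1}(V) = {t} ∈ τ ✓.
  V = {[r=u], [t]}: π^{-1}(V) = {r, t, u} ∈ τ ✓.
  V = {[s], [t]}: π^{-1}(V) = {s, t} ∉ τ ✗.
  V = {[r=u], [s], [t]}: π^{-1}(V) = {r, s, t, u} ∉ τ ✗.
  V = {[v]}: π^{-1}(V) = {v} ∈ τ ✓.
  V = {[r=u], [v]}: π^{-1}(V) = {r, u, v} ∉ τ ✗.
  V = {[s], [v]}: π^{-1}(V) = {s, v} ∉ τ ✗.
  V = {[r=u], [s], [v]}: π^{-1}(V) = {r, s, u, v} ∉ τ ✗.
  V = {[t], [v]}: π^{-1}(V) = {t, v} ∈ τ ✓.
  V = {[r=u], [t], [v]}: π^{-1}(V) = {r, t, u, v} ∈ τ ✓.
  V = {[s], [t], [v]}: π^{-1}(V) = {s, t, v} ∉ τ ✗.
  V = {[r=u], [s], [t], [v]}: π^{-1}(V) = {r, s, t, u, v} ∈ τ ✓.
Open sets in the quotient: τ_Q = {{}, {[t]}, {[r=u], [t]}, {[v]}, {[t], [v]}, {[r=u], [t], [v]}, {[r=u], [s], [t], [v]}} (7 elements).


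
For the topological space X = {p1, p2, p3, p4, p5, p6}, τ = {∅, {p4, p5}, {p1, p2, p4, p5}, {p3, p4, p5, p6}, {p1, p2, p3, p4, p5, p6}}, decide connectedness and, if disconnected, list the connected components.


(X, τ) is connected.

Find clopen sets (U ∈ τ with X ∖ U ∈ τ):
  U = ∅, X ∖ U = {p1, p2, p3, p4, p5, p6} — both open, so U is clopen.
  U = {p1, p2, p3, p4, p5, p6}, X ∖ U = ∅ — both open, so U is clopen.
Only trivial clopens (∅ and X) exist, so (X, τ) is connected.
Compute connected components by grouping points that agree on all clopens:
  component: {p1, p2, p3, p4, p5, p6}


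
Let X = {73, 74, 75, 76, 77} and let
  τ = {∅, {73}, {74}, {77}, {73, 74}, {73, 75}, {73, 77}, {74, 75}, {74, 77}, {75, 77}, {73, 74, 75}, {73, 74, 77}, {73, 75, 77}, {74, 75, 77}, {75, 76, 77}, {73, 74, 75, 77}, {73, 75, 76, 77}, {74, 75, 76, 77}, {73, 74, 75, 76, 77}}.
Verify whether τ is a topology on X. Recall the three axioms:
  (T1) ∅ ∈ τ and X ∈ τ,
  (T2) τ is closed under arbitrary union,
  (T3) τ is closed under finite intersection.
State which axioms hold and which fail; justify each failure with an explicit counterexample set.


τ is NOT a topology on X.

Axiom (T1): ∅ ∈ τ? Yes; X ∈ τ? Yes.
Axiom (T2/T3): check pairwise unions and intersections of members of τ.
Counterexample for (T3): {73, 75} ∩ {74, 75} = {75} ∉ τ. Therefore τ is NOT a topology.


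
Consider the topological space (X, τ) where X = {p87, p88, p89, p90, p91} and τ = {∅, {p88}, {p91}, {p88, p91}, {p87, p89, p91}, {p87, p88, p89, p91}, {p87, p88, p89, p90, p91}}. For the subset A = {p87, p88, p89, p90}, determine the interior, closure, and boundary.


int(A) = {p88}, cl(A) = {p87, p88, p89, p90}, ∂A = {p87, p89, p90}.

Closed sets in (X, τ) are complements of opens:
  closed(X, τ) = {∅, {p90}, {p88, p90}, {p87, p89, p90}, {p87, p88, p89, p90}, {p87, p89, p90, p91}, {p87, p88, p89, p90, p91}}.
int(A) = ⋃ {U ∈ τ : U ⊆ A}. Opens contained in A: ∅, {p88}.
Taking the union of these: int(A) = {p88}.
cl(A) = ⋂ {C closed : A ⊆ C}. Closed sets containing A: {p87, p88, p89, p90}, {p87, p88, p89, p90, p91}.
Intersecting these: cl(A) = {p87, p88, p89, p90}.
∂A = cl(A) ∖ int(A) = {p87, p88, p89, p90} ∖ {p88} = {p87, p89, p90}.


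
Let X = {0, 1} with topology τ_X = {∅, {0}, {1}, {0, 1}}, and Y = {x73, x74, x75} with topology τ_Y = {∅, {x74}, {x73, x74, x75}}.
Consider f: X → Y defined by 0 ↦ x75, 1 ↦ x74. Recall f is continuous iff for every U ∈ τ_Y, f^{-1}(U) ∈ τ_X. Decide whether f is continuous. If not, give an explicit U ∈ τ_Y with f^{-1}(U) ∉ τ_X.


f IS continuous.

Compute f^{-1}(U) for each U ∈ τ_Y:
  U = ∅: f^{-1}(U) = ∅ ∈ τ_X ✓.
  U = {x74}: f^{-1}(U) = {1} ∈ τ_X ✓.
  U = {x73, x74, x75}: f^{-1}(U) = {0, 1} ∈ τ_X ✓.
Every preimage lies in τ_X, so f IS continuous.


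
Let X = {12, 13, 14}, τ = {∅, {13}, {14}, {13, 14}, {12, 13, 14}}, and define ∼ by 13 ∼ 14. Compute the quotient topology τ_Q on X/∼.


X/∼ = {[12], [13=14]}; |τ_Q| = 3.

Equivalence classes: [12], [13=14].
Quotient map π: X → X/∼ sends 12 ↦ [12], 13 ↦ [13=14], 14 ↦ [13=14].
For each subset V ⊆ X/∼, compute π^{-1}(V) ⊆ X and check whether π^{-1}(V) ∈ τ. V is open in τ_Q iff π^{-1}(V) ∈ τ.
  V = {}: π^{-1}(V) = ∅ ∈ τ ✓.
  V = {[12]}: π^{-1}(V) = {12} ∉ τ ✗.
  V = {[13=14]}: π^{-1}(V) = {13, 14} ∈ τ ✓.
  V = {[12], [13=14]}: π^{-1}(V) = {12, 13, 14} ∈ τ ✓.
Open sets in the quotient: τ_Q = {{}, {[13=14]}, {[12], [13=14]}} (3 elements).


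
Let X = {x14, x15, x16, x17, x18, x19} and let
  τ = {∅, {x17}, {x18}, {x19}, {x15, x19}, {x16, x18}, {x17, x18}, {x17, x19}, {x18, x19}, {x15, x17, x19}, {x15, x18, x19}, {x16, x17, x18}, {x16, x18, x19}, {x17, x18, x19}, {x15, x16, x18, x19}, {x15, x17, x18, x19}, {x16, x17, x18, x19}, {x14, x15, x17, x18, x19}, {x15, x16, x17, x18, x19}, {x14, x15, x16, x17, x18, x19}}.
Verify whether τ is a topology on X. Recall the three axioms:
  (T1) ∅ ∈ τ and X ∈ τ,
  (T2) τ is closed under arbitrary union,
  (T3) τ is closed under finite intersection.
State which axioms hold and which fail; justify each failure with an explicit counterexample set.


τ IS a topology on X.

Axiom (T1): ∅ ∈ τ? Yes; X ∈ τ? Yes.
Axiom (T2/T3): check pairwise unions and intersections of members of τ.
All pairwise intersections and unions checked — each lies in τ. Therefore τ satisfies (T1), (T2), (T3): it IS a topology on X.


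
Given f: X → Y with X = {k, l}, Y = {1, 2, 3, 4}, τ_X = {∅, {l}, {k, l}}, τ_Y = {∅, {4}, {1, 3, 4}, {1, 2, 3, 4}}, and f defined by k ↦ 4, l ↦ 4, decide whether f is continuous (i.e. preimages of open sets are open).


f IS continuous.

Compute f^{-1}(U) for each U ∈ τ_Y:
  U = ∅: f^{-1}(U) = ∅ ∈ τ_X ✓.
  U = {4}: f^{-1}(U) = {k, l} ∈ τ_X ✓.
  U = {1, 3, 4}: f^{-1}(U) = {k, l} ∈ τ_X ✓.
  U = {1, 2, 3, 4}: f^{-1}(U) = {k, l} ∈ τ_X ✓.
Every preimage lies in τ_X, so f IS continuous.


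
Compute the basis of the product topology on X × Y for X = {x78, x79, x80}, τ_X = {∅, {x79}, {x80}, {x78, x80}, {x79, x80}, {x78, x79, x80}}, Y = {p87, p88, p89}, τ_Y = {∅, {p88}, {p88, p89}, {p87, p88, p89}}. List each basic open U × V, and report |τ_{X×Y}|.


Basis B = {∅ × ∅, {x79} × {p88}, {x80} × {p88}, {x78, x80} × {p88}, {x79} × {p88, p89}, {x79, x80} × {p88}, {x80} × {p88, p89}, {x78, x79, x80} × {p88}, {x79} × {p87, p88, p89}, {x80} × {p87, p88, p89}, {x78, x80} × {p88, p89}, {x79, x80} × {p88, p89}, {x78, x80} × {p87, p88, p89}, {x78, x79, x80} × {p88, p89}, {x79, x80} × {p87, p88, p89}, {x78, x79, x80} × {p87, p88, p89}}; |τ_{X×Y}| = 40.

Enumerate products U × V with U ∈ τ_X, V ∈ τ_Y (deduplicated):
  ∅ × ∅ = {} (∅)
  {x79} × {p88} = {(x79,p88)}
  {x80} × {p88} = {(x80,p88)}
  {x78, x80} × {p88} = {(x78,p88), (x80,p88)}
  {x79} × {p88, p89} = {(x79,p88), (x79,p89)}
  {x79, x80} × {p88} = {(x79,p88), (x80,p88)}
  {x80} × {p88, p89} = {(x80,p88), (x80,p89)}
  {x78, x79, x80} × {p88} = {(x78,p88), (x79,p88), (x80,p88)}
  {x79} × {p87, p88, p89} = {(x79,p87), (x79,p88), (x79,p89)}
  {x80} × {p87, p88, p89} = {(x80,p87), (x80,p88), (x80,p89)}
  {x78, x80} × {p88, p89} = {(x78,p88), (x78,p89), (x80,p88), (x80,p89)}
  {x79, x80} × {p88, p89} = {(x79,p88), (x79,p89), (x80,p88), (x80,p89)}
  {x78, x80} × {p87, p88, p89} = {(x78,p87), (x78,p88), (x78,p89), (x80,p87), (x80,p88), (x80,p89)}
  {x78, x79, x80} × {p88, p89} = {(x78,p88), (x78,p89), (x79,p88), (x79,p89), (x80,p88), (x80,p89)}
  {x79, x80} × {p87, p88, p89} = {(x79,p87), (x79,p88), (x79,p89), (x80,p87), (x80,p88), (x80,p89)}
  {x78, x79, x80} × {p87, p88, p89} = {(x78,p87), (x78,p88), (x78,p89), (x79,p87), (x79,p88), (x79,p89), (x80,p87), (x80,p88), (x80,p89)}
These 16 distinct sets form the basis B.
Close under arbitrary unions to get τ_{X×Y}; counting gives |τ_{X×Y}| = 40.


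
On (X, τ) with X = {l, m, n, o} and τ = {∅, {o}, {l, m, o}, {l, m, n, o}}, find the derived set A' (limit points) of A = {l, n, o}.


A' = {l, m, n}

For each x ∈ X, list the open sets U ∈ τ with x ∈ U, then check whether U ∩ (A ∖ {x}) ≠ ∅ for every such U.
  x = l: opens ∋ x are {l, m, o}, {l, m, n, o}; each meets A ∖ {l}, so x IS a limit point.
  x = m: opens ∋ x are {l, m, o}, {l, m, n, o}; each meets A ∖ {m}, so x IS a limit point.
  x = n: opens ∋ x are {l, m, n, o}; each meets A ∖ {n}, so x IS a limit point.
  x = o: open {o} ∋ x has {o} ∩ (A ∖ {o}) = ∅, so x is NOT a limit point.
Collecting: A' = {l, m, n}.


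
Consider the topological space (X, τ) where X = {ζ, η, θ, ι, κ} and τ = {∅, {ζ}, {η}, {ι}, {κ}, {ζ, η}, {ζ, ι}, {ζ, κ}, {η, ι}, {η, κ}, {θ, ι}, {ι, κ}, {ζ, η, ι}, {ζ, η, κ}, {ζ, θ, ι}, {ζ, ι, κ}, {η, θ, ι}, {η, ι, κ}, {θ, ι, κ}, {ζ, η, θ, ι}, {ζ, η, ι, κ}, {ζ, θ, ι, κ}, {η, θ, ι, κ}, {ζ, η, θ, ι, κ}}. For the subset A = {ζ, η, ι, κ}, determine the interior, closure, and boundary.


int(A) = {ζ, η, ι, κ}, cl(A) = {ζ, η, θ, ι, κ}, ∂A = {θ}.

Closed sets in (X, τ) are complements of opens:
  closed(X, τ) = {∅, {ζ}, {η}, {θ}, {κ}, {ζ, η}, {ζ, θ}, {ζ, κ}, {η, θ}, {η, κ}, {θ, ι}, {θ, κ}, {ζ, η, θ}, {ζ, η, κ}, {ζ, θ, ι}, {ζ, θ, κ}, {η, θ, ι}, {η, θ, κ}, {θ, ι, κ}, {ζ, η, θ, ι}, {ζ, η, θ, κ}, {ζ, θ, ι, κ}, {η, θ, ι, κ}, {ζ, η, θ, ι, κ}}.
int(A) = ⋃ {U ∈ τ : U ⊆ A}. Opens contained in A: ∅, {ζ}, {η}, {ι}, {κ}, {ζ, η}, {ζ, ι}, {ζ, κ}, {η, ι}, {η, κ}, {ι, κ}, {ζ, η, ι}, {ζ, η, κ}, {ζ, ι, κ}, {η, ι, κ}, {ζ, η, ι, κ}.
Taking the union of these: int(A) = {ζ, η, ι, κ}.
cl(A) = ⋂ {C closed : A ⊆ C}. Closed sets containing A: {ζ, η, θ, ι, κ}.
Intersecting these: cl(A) = {ζ, η, θ, ι, κ}.
∂A = cl(A) ∖ int(A) = {ζ, η, θ, ι, κ} ∖ {ζ, η, ι, κ} = {θ}.


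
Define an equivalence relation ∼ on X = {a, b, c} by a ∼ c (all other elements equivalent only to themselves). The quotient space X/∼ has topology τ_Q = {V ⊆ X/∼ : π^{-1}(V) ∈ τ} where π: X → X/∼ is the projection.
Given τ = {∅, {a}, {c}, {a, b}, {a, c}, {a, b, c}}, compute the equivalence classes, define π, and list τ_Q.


X/∼ = {[a=c], [b]}; |τ_Q| = 3.

Equivalence classes: [a=c], [b].
Quotient map π: X → X/∼ sends a ↦ [a=c], b ↦ [b], c ↦ [a=c].
For each subset V ⊆ X/∼, compute π^{-1}(V) ⊆ X and check whether π^{-1}(V) ∈ τ. V is open in τ_Q iff π^{-1}(V) ∈ τ.
  V = {}: π^{-1}(V) = ∅ ∈ τ ✓.
  V = {[a=c]}: π^{-1}(V) = {a, c} ∈ τ ✓.
  V = {[b]}: π^{-1}(V) = {b} ∉ τ ✗.
  V = {[a=c], [b]}: π^{-1}(V) = {a, b, c} ∈ τ ✓.
Open sets in the quotient: τ_Q = {{}, {[a=c]}, {[a=c], [b]}} (3 elements).


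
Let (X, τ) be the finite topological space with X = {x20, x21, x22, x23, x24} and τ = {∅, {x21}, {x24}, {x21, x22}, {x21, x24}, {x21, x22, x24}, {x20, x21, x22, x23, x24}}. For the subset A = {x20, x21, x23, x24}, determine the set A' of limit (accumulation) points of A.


A' = {x20, x22, x23}

For each x ∈ X, list the open sets U ∈ τ with x ∈ U, then check whether U ∩ (A ∖ {x}) ≠ ∅ for every such U.
  x = x20: opens ∋ x are {x20, x21, x22, x23, x24}; each meets A ∖ {x20}, so x IS a limit point.
  x = x21: open {x21} ∋ x has {x21} ∩ (A ∖ {x21}) = ∅, so x is NOT a limit point.
  x = x22: opens ∋ x are {x21, x22}, {x21, x22, x24}, {x20, x21, x22, x23, x24}; each meets A ∖ {x22}, so x IS a limit point.
  x = x23: opens ∋ x are {x20, x21, x22, x23, x24}; each meets A ∖ {x23}, so x IS a limit point.
  x = x24: open {x24} ∋ x has {x24} ∩ (A ∖ {x24}) = ∅, so x is NOT a limit point.
Collecting: A' = {x20, x22, x23}.
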